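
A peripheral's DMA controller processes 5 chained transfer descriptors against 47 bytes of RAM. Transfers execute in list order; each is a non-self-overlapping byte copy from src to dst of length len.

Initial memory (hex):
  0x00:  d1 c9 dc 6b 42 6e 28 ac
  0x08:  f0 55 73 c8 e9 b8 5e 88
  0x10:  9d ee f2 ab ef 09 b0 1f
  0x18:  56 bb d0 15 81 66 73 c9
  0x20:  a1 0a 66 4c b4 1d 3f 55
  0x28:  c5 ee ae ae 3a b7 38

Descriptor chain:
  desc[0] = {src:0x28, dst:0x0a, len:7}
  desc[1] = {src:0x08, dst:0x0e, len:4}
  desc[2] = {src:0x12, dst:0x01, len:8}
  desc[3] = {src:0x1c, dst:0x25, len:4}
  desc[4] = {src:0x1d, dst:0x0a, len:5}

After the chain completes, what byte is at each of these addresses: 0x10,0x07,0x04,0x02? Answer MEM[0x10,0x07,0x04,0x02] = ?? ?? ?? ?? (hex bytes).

MEM[0x10,0x07,0x04,0x02] = c5 56 09 ab

D0: mem[0x0a..0x10] <- [c5 ee ae ae 3a b7 38]
D1: mem[0x0e..0x11] <- [f0 55 c5 ee]
D2: mem[0x01..0x08] <- [f2 ab ef 09 b0 1f 56 bb]
D3: mem[0x25..0x28] <- [81 66 73 c9]
D4: mem[0x0a..0x0e] <- [66 73 c9 a1 0a]
query mem[0x10]=0xc5, mem[0x07]=0x56, mem[0x04]=0x09, mem[0x02]=0xab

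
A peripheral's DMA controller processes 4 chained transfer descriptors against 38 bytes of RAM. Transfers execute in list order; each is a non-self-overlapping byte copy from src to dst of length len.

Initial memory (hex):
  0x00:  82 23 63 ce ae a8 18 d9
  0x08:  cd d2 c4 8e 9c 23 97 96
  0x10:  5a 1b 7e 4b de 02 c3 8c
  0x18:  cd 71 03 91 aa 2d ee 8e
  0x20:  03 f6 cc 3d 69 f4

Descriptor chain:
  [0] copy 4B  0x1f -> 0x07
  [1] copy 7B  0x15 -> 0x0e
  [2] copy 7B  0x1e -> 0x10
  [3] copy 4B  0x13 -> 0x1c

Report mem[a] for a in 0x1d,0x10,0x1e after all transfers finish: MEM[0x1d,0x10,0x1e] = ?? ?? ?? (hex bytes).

D0: mem[0x07..0x0a] <- [8e 03 f6 cc]
D1: mem[0x0e..0x14] <- [02 c3 8c cd 71 03 91]
D2: mem[0x10..0x16] <- [ee 8e 03 f6 cc 3d 69]
D3: mem[0x1c..0x1f] <- [f6 cc 3d 69]
query mem[0x1d]=0xcc, mem[0x10]=0xee, mem[0x1e]=0x3d

MEM[0x1d,0x10,0x1e] = cc ee 3d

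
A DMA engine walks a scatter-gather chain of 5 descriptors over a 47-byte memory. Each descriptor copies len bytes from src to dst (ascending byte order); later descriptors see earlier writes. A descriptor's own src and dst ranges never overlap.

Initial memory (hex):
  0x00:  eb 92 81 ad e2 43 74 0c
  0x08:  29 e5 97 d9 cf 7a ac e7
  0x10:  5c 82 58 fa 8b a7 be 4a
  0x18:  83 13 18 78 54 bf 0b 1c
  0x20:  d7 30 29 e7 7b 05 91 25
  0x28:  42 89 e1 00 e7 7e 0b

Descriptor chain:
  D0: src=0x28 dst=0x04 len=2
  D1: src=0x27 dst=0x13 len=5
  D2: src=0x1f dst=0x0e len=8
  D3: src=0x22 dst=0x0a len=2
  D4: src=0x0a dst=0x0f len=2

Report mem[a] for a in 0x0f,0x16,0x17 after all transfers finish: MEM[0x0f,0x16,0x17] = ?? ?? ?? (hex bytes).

  after D0: wrote 2B at 0x04 = 4289
  after D1: wrote 5B at 0x13 = 254289e100
  after D2: wrote 8B at 0x0e = 1cd73029e77b0591
  after D3: wrote 2B at 0x0a = 29e7
  after D4: wrote 2B at 0x0f = 29e7
query mem[0x0f]=0x29, mem[0x16]=0xe1, mem[0x17]=0x00

MEM[0x0f,0x16,0x17] = 29 e1 00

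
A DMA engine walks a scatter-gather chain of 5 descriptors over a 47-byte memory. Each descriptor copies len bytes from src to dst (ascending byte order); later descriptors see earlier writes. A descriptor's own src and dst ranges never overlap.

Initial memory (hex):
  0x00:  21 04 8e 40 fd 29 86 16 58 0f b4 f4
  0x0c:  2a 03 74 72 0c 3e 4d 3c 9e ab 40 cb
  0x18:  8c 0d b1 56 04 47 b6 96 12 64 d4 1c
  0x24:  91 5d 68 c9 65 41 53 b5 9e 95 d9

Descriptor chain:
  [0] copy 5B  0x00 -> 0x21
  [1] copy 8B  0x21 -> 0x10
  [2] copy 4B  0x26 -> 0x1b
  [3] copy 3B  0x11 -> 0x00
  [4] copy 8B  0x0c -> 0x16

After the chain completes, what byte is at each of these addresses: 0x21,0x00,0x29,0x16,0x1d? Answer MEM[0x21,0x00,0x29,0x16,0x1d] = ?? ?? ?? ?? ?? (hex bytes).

D0: mem[0x21..0x25] <- [21 04 8e 40 fd]
D1: mem[0x10..0x17] <- [21 04 8e 40 fd 68 c9 65]
D2: mem[0x1b..0x1e] <- [68 c9 65 41]
D3: mem[0x00..0x02] <- [04 8e 40]
D4: mem[0x16..0x1d] <- [2a 03 74 72 21 04 8e 40]
query mem[0x21]=0x21, mem[0x00]=0x04, mem[0x29]=0x41, mem[0x16]=0x2a, mem[0x1d]=0x40

MEM[0x21,0x00,0x29,0x16,0x1d] = 21 04 41 2a 40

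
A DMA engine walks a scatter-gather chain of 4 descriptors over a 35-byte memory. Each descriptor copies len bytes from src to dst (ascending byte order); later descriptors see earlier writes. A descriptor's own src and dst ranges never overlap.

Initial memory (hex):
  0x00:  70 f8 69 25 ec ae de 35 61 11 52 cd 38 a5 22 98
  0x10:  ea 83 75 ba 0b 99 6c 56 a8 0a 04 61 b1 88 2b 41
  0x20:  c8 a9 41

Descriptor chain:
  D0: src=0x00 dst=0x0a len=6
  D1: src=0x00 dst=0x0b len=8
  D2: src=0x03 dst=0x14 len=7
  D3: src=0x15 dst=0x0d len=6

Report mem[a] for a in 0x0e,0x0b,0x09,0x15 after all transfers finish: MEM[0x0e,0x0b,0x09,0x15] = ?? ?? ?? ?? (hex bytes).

#0 dst[0x0a+6] := {0x70,0xf8,0x69,0x25,0xec,0xae}
#1 dst[0x0b+8] := {0x70,0xf8,0x69,0x25,0xec,0xae,0xde,0x35}
#2 dst[0x14+7] := {0x25,0xec,0xae,0xde,0x35,0x61,0x11}
#3 dst[0x0d+6] := {0xec,0xae,0xde,0x35,0x61,0x11}
query mem[0x0e]=0xae, mem[0x0b]=0x70, mem[0x09]=0x11, mem[0x15]=0xec

MEM[0x0e,0x0b,0x09,0x15] = ae 70 11 ec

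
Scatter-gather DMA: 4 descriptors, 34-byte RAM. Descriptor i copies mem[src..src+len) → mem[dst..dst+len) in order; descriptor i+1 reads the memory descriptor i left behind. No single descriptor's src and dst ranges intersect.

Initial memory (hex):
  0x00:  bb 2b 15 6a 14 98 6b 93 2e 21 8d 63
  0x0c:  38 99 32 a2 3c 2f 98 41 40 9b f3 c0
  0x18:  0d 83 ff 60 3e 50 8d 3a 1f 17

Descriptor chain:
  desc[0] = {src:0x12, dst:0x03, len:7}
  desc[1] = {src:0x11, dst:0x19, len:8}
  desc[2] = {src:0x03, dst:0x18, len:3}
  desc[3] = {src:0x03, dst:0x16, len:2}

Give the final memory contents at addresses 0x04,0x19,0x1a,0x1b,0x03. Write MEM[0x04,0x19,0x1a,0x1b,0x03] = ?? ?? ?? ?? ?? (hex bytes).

[0] 0x12->0x03 len=7 : 98 41 40 9b f3 c0 0d
[1] 0x11->0x19 len=8 : 2f 98 41 40 9b f3 c0 0d
[2] 0x03->0x18 len=3 : 98 41 40
[3] 0x03->0x16 len=2 : 98 41
query mem[0x04]=0x41, mem[0x19]=0x41, mem[0x1a]=0x40, mem[0x1b]=0x41, mem[0x03]=0x98

MEM[0x04,0x19,0x1a,0x1b,0x03] = 41 41 40 41 98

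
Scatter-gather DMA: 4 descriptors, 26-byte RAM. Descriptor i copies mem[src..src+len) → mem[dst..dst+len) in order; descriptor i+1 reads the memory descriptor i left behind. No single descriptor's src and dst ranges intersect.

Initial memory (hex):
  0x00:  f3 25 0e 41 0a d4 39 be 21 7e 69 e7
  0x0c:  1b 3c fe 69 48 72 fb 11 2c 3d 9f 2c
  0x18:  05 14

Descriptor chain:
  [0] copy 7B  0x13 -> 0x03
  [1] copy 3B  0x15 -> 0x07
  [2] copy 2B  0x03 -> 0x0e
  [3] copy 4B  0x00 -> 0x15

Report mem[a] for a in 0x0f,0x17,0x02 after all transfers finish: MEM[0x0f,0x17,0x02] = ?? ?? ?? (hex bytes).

MEM[0x0f,0x17,0x02] = 2c 0e 0e

[0] 0x13->0x03 len=7 : 11 2c 3d 9f 2c 05 14
[1] 0x15->0x07 len=3 : 3d 9f 2c
[2] 0x03->0x0e len=2 : 11 2c
[3] 0x00->0x15 len=4 : f3 25 0e 11
query mem[0x0f]=0x2c, mem[0x17]=0x0e, mem[0x02]=0x0e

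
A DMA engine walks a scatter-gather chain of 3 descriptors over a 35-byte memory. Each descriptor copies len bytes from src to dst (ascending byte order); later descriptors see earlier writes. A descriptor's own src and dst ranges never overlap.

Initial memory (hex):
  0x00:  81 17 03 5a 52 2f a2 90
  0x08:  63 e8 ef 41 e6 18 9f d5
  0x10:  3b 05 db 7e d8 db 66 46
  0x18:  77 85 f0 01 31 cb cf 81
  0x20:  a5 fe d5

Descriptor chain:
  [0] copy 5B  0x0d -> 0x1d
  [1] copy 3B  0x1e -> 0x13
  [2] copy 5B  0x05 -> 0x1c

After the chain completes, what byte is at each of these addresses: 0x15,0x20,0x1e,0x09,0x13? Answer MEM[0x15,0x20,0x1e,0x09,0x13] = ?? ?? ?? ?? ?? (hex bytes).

D0: mem[0x1d..0x21] <- [18 9f d5 3b 05]
D1: mem[0x13..0x15] <- [9f d5 3b]
D2: mem[0x1c..0x20] <- [2f a2 90 63 e8]
query mem[0x15]=0x3b, mem[0x20]=0xe8, mem[0x1e]=0x90, mem[0x09]=0xe8, mem[0x13]=0x9f

MEM[0x15,0x20,0x1e,0x09,0x13] = 3b e8 90 e8 9f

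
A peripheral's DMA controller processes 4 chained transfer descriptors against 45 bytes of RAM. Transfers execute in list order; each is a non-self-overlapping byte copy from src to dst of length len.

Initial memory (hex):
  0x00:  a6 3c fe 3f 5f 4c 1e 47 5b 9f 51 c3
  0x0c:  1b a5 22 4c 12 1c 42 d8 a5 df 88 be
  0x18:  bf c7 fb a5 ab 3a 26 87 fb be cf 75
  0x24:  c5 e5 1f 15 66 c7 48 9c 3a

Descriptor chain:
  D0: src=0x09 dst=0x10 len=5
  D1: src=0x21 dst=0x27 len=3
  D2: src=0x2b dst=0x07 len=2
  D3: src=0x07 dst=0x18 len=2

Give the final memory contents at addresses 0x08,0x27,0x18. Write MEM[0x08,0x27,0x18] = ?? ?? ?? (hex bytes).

[0] 0x09->0x10 len=5 : 9f 51 c3 1b a5
[1] 0x21->0x27 len=3 : be cf 75
[2] 0x2b->0x07 len=2 : 9c 3a
[3] 0x07->0x18 len=2 : 9c 3a
query mem[0x08]=0x3a, mem[0x27]=0xbe, mem[0x18]=0x9c

MEM[0x08,0x27,0x18] = 3a be 9c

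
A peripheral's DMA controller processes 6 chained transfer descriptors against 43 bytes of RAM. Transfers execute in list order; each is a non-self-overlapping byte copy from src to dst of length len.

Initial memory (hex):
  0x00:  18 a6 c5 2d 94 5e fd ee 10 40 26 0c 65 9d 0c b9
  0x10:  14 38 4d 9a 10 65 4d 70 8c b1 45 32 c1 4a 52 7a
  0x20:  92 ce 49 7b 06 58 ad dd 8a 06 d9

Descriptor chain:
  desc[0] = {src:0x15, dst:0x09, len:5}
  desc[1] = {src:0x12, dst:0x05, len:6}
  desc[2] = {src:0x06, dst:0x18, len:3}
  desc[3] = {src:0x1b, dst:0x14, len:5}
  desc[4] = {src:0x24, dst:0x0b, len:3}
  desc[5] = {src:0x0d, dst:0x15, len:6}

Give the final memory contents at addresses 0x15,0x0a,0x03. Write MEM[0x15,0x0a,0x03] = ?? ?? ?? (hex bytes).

D0: mem[0x09..0x0d] <- [65 4d 70 8c b1]
D1: mem[0x05..0x0a] <- [4d 9a 10 65 4d 70]
D2: mem[0x18..0x1a] <- [9a 10 65]
D3: mem[0x14..0x18] <- [32 c1 4a 52 7a]
D4: mem[0x0b..0x0d] <- [06 58 ad]
D5: mem[0x15..0x1a] <- [ad 0c b9 14 38 4d]
query mem[0x15]=0xad, mem[0x0a]=0x70, mem[0x03]=0x2d

MEM[0x15,0x0a,0x03] = ad 70 2d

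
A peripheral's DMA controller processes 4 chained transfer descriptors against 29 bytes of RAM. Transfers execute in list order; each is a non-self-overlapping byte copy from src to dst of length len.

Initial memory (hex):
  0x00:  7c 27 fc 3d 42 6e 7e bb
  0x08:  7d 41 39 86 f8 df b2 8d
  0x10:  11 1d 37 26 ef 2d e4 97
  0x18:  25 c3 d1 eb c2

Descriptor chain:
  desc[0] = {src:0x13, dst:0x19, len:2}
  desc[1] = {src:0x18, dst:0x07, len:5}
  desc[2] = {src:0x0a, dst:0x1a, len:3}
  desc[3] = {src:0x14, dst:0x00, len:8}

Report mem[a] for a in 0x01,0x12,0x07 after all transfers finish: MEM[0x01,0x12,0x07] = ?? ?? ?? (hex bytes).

MEM[0x01,0x12,0x07] = 2d 37 c2

#0 dst[0x19+2] := {0x26,0xef}
#1 dst[0x07+5] := {0x25,0x26,0xef,0xeb,0xc2}
#2 dst[0x1a+3] := {0xeb,0xc2,0xf8}
#3 dst[0x00+8] := {0xef,0x2d,0xe4,0x97,0x25,0x26,0xeb,0xc2}
query mem[0x01]=0x2d, mem[0x12]=0x37, mem[0x07]=0xc2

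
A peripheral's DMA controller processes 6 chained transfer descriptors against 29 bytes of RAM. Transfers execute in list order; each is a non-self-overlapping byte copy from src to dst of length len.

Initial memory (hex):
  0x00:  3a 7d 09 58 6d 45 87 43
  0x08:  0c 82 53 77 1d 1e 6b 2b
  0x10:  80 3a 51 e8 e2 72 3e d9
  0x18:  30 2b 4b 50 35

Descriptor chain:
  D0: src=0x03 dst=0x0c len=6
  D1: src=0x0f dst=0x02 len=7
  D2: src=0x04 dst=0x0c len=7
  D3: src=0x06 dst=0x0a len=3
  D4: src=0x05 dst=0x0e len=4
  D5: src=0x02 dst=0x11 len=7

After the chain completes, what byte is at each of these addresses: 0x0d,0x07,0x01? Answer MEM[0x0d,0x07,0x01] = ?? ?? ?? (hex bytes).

MEM[0x0d,0x07,0x01] = 51 e2 7d

  after D0: wrote 6B at 0x0c = 586d4587430c
  after D1: wrote 7B at 0x02 = 87430c51e8e272
  after D2: wrote 7B at 0x0c = 0c51e8e2728253
  after D3: wrote 3B at 0x0a = e8e272
  after D4: wrote 4B at 0x0e = 51e8e272
  after D5: wrote 7B at 0x11 = 87430c51e8e272
query mem[0x0d]=0x51, mem[0x07]=0xe2, mem[0x01]=0x7d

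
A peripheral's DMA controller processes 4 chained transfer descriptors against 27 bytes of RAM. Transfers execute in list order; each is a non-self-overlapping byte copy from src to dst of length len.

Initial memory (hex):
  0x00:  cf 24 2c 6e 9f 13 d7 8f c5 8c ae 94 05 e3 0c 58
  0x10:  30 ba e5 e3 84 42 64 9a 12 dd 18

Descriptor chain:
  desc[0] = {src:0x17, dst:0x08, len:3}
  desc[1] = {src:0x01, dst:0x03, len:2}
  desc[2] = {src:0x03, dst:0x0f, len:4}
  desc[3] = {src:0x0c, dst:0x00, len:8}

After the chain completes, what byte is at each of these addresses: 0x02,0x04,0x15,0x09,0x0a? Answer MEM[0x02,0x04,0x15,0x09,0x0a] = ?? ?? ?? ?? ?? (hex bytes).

[0] 0x17->0x08 len=3 : 9a 12 dd
[1] 0x01->0x03 len=2 : 24 2c
[2] 0x03->0x0f len=4 : 24 2c 13 d7
[3] 0x0c->0x00 len=8 : 05 e3 0c 24 2c 13 d7 e3
query mem[0x02]=0x0c, mem[0x04]=0x2c, mem[0x15]=0x42, mem[0x09]=0x12, mem[0x0a]=0xdd

MEM[0x02,0x04,0x15,0x09,0x0a] = 0c 2c 42 12 dd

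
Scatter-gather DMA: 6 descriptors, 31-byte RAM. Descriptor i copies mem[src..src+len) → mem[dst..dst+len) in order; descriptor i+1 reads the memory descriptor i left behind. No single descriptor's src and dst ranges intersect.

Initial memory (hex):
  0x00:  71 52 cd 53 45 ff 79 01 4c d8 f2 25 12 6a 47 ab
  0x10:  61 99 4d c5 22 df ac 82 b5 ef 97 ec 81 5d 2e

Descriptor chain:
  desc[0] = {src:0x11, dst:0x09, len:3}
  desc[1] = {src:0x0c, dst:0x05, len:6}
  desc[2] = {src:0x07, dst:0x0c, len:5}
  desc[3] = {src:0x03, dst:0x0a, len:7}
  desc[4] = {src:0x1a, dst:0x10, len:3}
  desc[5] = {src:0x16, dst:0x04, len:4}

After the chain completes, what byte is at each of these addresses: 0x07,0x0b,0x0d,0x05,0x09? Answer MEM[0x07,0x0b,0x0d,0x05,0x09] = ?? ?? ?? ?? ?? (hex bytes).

[0] 0x11->0x09 len=3 : 99 4d c5
[1] 0x0c->0x05 len=6 : 12 6a 47 ab 61 99
[2] 0x07->0x0c len=5 : 47 ab 61 99 c5
[3] 0x03->0x0a len=7 : 53 45 12 6a 47 ab 61
[4] 0x1a->0x10 len=3 : 97 ec 81
[5] 0x16->0x04 len=4 : ac 82 b5 ef
query mem[0x07]=0xef, mem[0x0b]=0x45, mem[0x0d]=0x6a, mem[0x05]=0x82, mem[0x09]=0x61

MEM[0x07,0x0b,0x0d,0x05,0x09] = ef 45 6a 82 61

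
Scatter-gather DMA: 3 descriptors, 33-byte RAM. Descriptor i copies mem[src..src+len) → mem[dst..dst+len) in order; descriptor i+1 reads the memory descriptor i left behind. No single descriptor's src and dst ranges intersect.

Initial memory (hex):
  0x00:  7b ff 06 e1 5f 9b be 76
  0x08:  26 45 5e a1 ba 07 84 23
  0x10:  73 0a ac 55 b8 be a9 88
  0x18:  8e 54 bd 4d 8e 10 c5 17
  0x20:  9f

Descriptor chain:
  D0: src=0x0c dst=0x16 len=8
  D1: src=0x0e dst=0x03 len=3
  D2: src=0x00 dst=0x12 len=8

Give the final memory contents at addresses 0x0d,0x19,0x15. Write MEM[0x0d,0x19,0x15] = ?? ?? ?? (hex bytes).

MEM[0x0d,0x19,0x15] = 07 76 84

  after D0: wrote 8B at 0x16 = ba078423730aac55
  after D1: wrote 3B at 0x03 = 842373
  after D2: wrote 8B at 0x12 = 7bff06842373be76
query mem[0x0d]=0x07, mem[0x19]=0x76, mem[0x15]=0x84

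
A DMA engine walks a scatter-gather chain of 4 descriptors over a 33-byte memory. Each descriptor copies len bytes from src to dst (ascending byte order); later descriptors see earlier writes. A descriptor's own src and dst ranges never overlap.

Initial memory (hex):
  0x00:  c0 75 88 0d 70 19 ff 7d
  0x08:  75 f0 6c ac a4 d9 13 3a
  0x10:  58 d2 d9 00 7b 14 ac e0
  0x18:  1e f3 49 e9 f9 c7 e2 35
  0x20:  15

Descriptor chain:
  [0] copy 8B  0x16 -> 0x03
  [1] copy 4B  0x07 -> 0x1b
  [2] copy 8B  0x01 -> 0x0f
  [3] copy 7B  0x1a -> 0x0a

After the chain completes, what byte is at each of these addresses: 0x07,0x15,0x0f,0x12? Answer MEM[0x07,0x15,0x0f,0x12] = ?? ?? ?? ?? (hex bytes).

#0 dst[0x03+8] := {0xac,0xe0,0x1e,0xf3,0x49,0xe9,0xf9,0xc7}
#1 dst[0x1b+4] := {0x49,0xe9,0xf9,0xc7}
#2 dst[0x0f+8] := {0x75,0x88,0xac,0xe0,0x1e,0xf3,0x49,0xe9}
#3 dst[0x0a+7] := {0x49,0x49,0xe9,0xf9,0xc7,0x35,0x15}
query mem[0x07]=0x49, mem[0x15]=0x49, mem[0x0f]=0x35, mem[0x12]=0xe0

MEM[0x07,0x15,0x0f,0x12] = 49 49 35 e0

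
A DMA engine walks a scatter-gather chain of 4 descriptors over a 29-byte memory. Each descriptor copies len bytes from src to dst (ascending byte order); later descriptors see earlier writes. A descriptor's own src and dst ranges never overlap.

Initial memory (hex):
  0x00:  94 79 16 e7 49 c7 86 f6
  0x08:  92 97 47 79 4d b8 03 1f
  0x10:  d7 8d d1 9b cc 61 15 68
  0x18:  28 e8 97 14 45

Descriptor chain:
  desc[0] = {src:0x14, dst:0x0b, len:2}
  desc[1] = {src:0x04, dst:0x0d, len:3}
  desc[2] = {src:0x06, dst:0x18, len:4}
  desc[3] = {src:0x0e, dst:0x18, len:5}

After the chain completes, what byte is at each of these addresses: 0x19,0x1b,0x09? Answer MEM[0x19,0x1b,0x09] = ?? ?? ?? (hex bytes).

D0: mem[0x0b..0x0c] <- [cc 61]
D1: mem[0x0d..0x0f] <- [49 c7 86]
D2: mem[0x18..0x1b] <- [86 f6 92 97]
D3: mem[0x18..0x1c] <- [c7 86 d7 8d d1]
query mem[0x19]=0x86, mem[0x1b]=0x8d, mem[0x09]=0x97

MEM[0x19,0x1b,0x09] = 86 8d 97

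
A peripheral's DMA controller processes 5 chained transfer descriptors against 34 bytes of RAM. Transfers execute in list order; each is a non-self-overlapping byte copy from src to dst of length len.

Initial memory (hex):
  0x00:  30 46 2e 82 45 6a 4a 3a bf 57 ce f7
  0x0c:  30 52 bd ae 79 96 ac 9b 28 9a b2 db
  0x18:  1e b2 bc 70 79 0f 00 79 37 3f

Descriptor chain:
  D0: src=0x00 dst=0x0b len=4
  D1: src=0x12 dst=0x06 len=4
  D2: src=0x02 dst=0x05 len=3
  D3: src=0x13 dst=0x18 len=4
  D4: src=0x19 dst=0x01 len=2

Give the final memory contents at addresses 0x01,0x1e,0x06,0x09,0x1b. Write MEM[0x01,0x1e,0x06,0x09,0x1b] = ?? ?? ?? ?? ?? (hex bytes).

MEM[0x01,0x1e,0x06,0x09,0x1b] = 28 00 82 9a b2

  after D0: wrote 4B at 0x0b = 30462e82
  after D1: wrote 4B at 0x06 = ac9b289a
  after D2: wrote 3B at 0x05 = 2e8245
  after D3: wrote 4B at 0x18 = 9b289ab2
  after D4: wrote 2B at 0x01 = 289a
query mem[0x01]=0x28, mem[0x1e]=0x00, mem[0x06]=0x82, mem[0x09]=0x9a, mem[0x1b]=0xb2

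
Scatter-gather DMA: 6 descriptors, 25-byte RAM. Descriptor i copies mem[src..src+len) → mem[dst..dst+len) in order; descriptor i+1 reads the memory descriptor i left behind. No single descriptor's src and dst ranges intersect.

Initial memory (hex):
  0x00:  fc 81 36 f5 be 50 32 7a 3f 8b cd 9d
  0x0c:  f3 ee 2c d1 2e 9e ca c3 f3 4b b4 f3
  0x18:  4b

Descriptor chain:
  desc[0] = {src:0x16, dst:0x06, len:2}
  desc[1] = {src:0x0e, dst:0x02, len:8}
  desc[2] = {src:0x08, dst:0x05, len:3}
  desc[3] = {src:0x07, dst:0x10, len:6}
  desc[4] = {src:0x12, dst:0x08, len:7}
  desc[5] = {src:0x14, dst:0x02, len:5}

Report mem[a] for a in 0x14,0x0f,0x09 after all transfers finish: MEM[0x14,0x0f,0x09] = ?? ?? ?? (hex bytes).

[0] 0x16->0x06 len=2 : b4 f3
[1] 0x0e->0x02 len=8 : 2c d1 2e 9e ca c3 f3 4b
[2] 0x08->0x05 len=3 : f3 4b cd
[3] 0x07->0x10 len=6 : cd f3 4b cd 9d f3
[4] 0x12->0x08 len=7 : 4b cd 9d f3 b4 f3 4b
[5] 0x14->0x02 len=5 : 9d f3 b4 f3 4b
query mem[0x14]=0x9d, mem[0x0f]=0xd1, mem[0x09]=0xcd

MEM[0x14,0x0f,0x09] = 9d d1 cd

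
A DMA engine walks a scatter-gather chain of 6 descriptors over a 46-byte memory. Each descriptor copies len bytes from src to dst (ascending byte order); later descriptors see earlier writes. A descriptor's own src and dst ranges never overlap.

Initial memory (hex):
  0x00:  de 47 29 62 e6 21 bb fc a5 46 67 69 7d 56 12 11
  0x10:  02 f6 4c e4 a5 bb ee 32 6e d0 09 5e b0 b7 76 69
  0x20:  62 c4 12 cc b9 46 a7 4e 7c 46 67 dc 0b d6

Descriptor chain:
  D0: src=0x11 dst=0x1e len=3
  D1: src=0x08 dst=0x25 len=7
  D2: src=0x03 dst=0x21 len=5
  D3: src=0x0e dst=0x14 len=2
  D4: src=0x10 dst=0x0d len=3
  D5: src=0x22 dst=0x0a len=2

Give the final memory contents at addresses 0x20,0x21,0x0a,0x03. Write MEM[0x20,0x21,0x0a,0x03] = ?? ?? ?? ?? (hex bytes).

#0 dst[0x1e+3] := {0xf6,0x4c,0xe4}
#1 dst[0x25+7] := {0xa5,0x46,0x67,0x69,0x7d,0x56,0x12}
#2 dst[0x21+5] := {0x62,0xe6,0x21,0xbb,0xfc}
#3 dst[0x14+2] := {0x12,0x11}
#4 dst[0x0d+3] := {0x02,0xf6,0x4c}
#5 dst[0x0a+2] := {0xe6,0x21}
query mem[0x20]=0xe4, mem[0x21]=0x62, mem[0x0a]=0xe6, mem[0x03]=0x62

MEM[0x20,0x21,0x0a,0x03] = e4 62 e6 62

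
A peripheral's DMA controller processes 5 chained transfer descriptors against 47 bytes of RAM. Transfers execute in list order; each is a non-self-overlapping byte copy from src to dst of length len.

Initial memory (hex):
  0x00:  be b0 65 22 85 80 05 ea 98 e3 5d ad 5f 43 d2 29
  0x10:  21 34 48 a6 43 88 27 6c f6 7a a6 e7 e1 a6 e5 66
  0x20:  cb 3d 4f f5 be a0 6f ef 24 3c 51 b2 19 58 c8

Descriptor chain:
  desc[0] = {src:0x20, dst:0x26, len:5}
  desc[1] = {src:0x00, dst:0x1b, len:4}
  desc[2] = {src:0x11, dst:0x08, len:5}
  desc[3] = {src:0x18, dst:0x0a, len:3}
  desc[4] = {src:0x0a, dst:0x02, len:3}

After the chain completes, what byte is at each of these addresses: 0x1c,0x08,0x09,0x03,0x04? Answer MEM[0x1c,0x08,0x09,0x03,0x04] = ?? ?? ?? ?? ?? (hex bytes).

MEM[0x1c,0x08,0x09,0x03,0x04] = b0 34 48 7a a6

  after D0: wrote 5B at 0x26 = cb3d4ff5be
  after D1: wrote 4B at 0x1b = beb06522
  after D2: wrote 5B at 0x08 = 3448a64388
  after D3: wrote 3B at 0x0a = f67aa6
  after D4: wrote 3B at 0x02 = f67aa6
query mem[0x1c]=0xb0, mem[0x08]=0x34, mem[0x09]=0x48, mem[0x03]=0x7a, mem[0x04]=0xa6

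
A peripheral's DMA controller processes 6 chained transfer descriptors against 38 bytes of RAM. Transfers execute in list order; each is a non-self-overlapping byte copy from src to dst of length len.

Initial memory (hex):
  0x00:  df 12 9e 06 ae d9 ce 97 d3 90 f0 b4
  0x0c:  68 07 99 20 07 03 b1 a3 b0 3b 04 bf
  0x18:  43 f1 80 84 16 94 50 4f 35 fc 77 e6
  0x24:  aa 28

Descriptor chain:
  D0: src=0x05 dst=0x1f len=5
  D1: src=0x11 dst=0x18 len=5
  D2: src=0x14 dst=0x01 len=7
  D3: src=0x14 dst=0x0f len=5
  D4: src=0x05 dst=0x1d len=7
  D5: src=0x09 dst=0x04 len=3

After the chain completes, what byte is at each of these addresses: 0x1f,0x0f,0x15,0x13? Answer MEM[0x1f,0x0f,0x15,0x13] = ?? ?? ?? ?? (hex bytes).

MEM[0x1f,0x0f,0x15,0x13] = a3 b0 3b 03

#0 dst[0x1f+5] := {0xd9,0xce,0x97,0xd3,0x90}
#1 dst[0x18+5] := {0x03,0xb1,0xa3,0xb0,0x3b}
#2 dst[0x01+7] := {0xb0,0x3b,0x04,0xbf,0x03,0xb1,0xa3}
#3 dst[0x0f+5] := {0xb0,0x3b,0x04,0xbf,0x03}
#4 dst[0x1d+7] := {0x03,0xb1,0xa3,0xd3,0x90,0xf0,0xb4}
#5 dst[0x04+3] := {0x90,0xf0,0xb4}
query mem[0x1f]=0xa3, mem[0x0f]=0xb0, mem[0x15]=0x3b, mem[0x13]=0x03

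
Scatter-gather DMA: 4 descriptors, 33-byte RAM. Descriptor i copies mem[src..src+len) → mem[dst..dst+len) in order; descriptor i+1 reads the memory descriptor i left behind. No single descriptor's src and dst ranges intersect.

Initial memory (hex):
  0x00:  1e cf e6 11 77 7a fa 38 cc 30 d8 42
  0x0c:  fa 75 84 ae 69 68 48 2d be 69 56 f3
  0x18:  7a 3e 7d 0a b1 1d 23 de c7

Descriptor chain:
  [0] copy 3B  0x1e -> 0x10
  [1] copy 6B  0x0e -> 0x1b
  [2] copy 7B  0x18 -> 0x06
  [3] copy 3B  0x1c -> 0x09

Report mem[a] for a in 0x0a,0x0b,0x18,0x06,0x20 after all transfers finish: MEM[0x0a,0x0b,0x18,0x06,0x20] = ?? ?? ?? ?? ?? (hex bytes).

#0 dst[0x10+3] := {0x23,0xde,0xc7}
#1 dst[0x1b+6] := {0x84,0xae,0x23,0xde,0xc7,0x2d}
#2 dst[0x06+7] := {0x7a,0x3e,0x7d,0x84,0xae,0x23,0xde}
#3 dst[0x09+3] := {0xae,0x23,0xde}
query mem[0x0a]=0x23, mem[0x0b]=0xde, mem[0x18]=0x7a, mem[0x06]=0x7a, mem[0x20]=0x2d

MEM[0x0a,0x0b,0x18,0x06,0x20] = 23 de 7a 7a 2d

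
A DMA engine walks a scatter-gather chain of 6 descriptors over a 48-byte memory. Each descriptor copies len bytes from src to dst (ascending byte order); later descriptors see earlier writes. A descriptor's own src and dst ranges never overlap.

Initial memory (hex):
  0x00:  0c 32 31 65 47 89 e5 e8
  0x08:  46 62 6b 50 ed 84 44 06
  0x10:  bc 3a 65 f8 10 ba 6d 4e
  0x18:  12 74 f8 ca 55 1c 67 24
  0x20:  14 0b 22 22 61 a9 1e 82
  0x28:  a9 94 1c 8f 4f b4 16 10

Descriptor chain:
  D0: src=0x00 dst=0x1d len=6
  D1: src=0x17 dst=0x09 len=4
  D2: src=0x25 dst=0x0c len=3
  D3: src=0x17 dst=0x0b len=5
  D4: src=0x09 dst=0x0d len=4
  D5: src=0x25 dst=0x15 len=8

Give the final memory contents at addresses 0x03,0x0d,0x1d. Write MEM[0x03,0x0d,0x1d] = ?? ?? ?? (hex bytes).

[0] 0x00->0x1d len=6 : 0c 32 31 65 47 89
[1] 0x17->0x09 len=4 : 4e 12 74 f8
[2] 0x25->0x0c len=3 : a9 1e 82
[3] 0x17->0x0b len=5 : 4e 12 74 f8 ca
[4] 0x09->0x0d len=4 : 4e 12 4e 12
[5] 0x25->0x15 len=8 : a9 1e 82 a9 94 1c 8f 4f
query mem[0x03]=0x65, mem[0x0d]=0x4e, mem[0x1d]=0x0c

MEM[0x03,0x0d,0x1d] = 65 4e 0c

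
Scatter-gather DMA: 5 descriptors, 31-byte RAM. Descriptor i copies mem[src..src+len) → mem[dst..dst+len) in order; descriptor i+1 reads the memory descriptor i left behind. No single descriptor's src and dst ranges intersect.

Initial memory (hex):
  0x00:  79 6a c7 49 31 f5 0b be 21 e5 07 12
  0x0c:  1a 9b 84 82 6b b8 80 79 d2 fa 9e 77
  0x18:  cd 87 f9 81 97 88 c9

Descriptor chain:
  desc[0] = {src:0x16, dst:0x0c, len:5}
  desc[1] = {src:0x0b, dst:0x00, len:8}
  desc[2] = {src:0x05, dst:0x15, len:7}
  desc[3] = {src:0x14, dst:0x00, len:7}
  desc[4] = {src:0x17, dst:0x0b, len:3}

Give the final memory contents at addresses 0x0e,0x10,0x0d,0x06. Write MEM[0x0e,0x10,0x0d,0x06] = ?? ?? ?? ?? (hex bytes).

#0 dst[0x0c+5] := {0x9e,0x77,0xcd,0x87,0xf9}
#1 dst[0x00+8] := {0x12,0x9e,0x77,0xcd,0x87,0xf9,0xb8,0x80}
#2 dst[0x15+7] := {0xf9,0xb8,0x80,0x21,0xe5,0x07,0x12}
#3 dst[0x00+7] := {0xd2,0xf9,0xb8,0x80,0x21,0xe5,0x07}
#4 dst[0x0b+3] := {0x80,0x21,0xe5}
query mem[0x0e]=0xcd, mem[0x10]=0xf9, mem[0x0d]=0xe5, mem[0x06]=0x07

MEM[0x0e,0x10,0x0d,0x06] = cd f9 e5 07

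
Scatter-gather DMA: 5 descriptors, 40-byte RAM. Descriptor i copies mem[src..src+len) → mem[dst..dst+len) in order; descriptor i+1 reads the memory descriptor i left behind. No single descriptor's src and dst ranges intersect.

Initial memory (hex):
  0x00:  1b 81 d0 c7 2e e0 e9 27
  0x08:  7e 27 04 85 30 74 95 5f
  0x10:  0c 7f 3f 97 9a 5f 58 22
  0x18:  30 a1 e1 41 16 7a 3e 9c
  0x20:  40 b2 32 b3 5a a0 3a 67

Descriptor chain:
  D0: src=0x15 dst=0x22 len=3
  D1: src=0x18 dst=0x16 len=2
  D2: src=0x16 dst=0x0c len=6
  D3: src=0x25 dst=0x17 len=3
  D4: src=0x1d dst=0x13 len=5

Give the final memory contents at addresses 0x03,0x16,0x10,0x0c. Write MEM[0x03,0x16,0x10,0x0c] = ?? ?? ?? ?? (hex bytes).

  after D0: wrote 3B at 0x22 = 5f5822
  after D1: wrote 2B at 0x16 = 30a1
  after D2: wrote 6B at 0x0c = 30a130a1e141
  after D3: wrote 3B at 0x17 = a03a67
  after D4: wrote 5B at 0x13 = 7a3e9c40b2
query mem[0x03]=0xc7, mem[0x16]=0x40, mem[0x10]=0xe1, mem[0x0c]=0x30

MEM[0x03,0x16,0x10,0x0c] = c7 40 e1 30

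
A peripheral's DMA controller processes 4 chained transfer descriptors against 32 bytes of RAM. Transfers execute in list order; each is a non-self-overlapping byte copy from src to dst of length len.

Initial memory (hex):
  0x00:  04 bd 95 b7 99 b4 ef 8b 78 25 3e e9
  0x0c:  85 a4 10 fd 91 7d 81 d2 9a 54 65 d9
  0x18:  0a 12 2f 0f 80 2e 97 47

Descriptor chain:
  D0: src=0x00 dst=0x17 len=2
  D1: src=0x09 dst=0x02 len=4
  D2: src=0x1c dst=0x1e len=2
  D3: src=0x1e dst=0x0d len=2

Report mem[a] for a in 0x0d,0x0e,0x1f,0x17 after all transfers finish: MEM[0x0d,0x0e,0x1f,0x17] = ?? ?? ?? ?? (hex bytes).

MEM[0x0d,0x0e,0x1f,0x17] = 80 2e 2e 04

[0] 0x00->0x17 len=2 : 04 bd
[1] 0x09->0x02 len=4 : 25 3e e9 85
[2] 0x1c->0x1e len=2 : 80 2e
[3] 0x1e->0x0d len=2 : 80 2e
query mem[0x0d]=0x80, mem[0x0e]=0x2e, mem[0x1f]=0x2e, mem[0x17]=0x04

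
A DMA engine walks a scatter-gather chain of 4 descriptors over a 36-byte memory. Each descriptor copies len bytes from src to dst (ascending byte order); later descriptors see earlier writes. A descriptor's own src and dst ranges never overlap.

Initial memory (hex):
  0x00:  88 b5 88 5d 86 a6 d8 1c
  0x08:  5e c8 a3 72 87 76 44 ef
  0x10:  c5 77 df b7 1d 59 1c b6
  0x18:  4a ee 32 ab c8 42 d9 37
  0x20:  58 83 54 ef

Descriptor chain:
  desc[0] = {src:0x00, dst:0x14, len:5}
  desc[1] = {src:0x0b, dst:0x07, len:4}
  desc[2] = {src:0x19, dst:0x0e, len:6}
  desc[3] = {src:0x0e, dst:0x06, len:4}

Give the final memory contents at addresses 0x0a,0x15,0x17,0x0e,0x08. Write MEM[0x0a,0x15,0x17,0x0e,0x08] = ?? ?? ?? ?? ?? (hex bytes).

MEM[0x0a,0x15,0x17,0x0e,0x08] = 44 b5 5d ee ab

#0 dst[0x14+5] := {0x88,0xb5,0x88,0x5d,0x86}
#1 dst[0x07+4] := {0x72,0x87,0x76,0x44}
#2 dst[0x0e+6] := {0xee,0x32,0xab,0xc8,0x42,0xd9}
#3 dst[0x06+4] := {0xee,0x32,0xab,0xc8}
query mem[0x0a]=0x44, mem[0x15]=0xb5, mem[0x17]=0x5d, mem[0x0e]=0xee, mem[0x08]=0xab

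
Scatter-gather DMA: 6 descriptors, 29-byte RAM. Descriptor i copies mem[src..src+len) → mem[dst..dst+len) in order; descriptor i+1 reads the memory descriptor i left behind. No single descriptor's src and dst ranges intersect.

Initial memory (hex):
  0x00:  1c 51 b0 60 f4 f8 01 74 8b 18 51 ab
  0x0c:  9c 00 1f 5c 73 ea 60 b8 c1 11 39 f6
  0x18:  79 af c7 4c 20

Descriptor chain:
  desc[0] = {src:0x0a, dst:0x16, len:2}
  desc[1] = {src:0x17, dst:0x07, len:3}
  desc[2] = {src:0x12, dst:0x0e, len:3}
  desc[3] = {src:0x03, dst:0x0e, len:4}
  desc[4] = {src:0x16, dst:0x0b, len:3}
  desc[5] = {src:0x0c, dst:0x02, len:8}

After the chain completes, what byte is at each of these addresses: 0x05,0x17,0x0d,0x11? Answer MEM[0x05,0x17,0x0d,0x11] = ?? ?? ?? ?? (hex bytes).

MEM[0x05,0x17,0x0d,0x11] = f4 ab 79 01

#0 dst[0x16+2] := {0x51,0xab}
#1 dst[0x07+3] := {0xab,0x79,0xaf}
#2 dst[0x0e+3] := {0x60,0xb8,0xc1}
#3 dst[0x0e+4] := {0x60,0xf4,0xf8,0x01}
#4 dst[0x0b+3] := {0x51,0xab,0x79}
#5 dst[0x02+8] := {0xab,0x79,0x60,0xf4,0xf8,0x01,0x60,0xb8}
query mem[0x05]=0xf4, mem[0x17]=0xab, mem[0x0d]=0x79, mem[0x11]=0x01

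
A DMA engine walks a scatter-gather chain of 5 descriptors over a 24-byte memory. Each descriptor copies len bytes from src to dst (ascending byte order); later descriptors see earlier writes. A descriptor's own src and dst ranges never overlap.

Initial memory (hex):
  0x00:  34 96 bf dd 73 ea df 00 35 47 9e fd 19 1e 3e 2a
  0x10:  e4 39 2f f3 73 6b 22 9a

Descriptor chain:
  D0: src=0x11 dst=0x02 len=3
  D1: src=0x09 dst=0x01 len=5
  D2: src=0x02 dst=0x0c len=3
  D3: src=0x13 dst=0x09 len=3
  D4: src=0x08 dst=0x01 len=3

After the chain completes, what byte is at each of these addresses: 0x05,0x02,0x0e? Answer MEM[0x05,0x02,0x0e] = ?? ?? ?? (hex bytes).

D0: mem[0x02..0x04] <- [39 2f f3]
D1: mem[0x01..0x05] <- [47 9e fd 19 1e]
D2: mem[0x0c..0x0e] <- [9e fd 19]
D3: mem[0x09..0x0b] <- [f3 73 6b]
D4: mem[0x01..0x03] <- [35 f3 73]
query mem[0x05]=0x1e, mem[0x02]=0xf3, mem[0x0e]=0x19

MEM[0x05,0x02,0x0e] = 1e f3 19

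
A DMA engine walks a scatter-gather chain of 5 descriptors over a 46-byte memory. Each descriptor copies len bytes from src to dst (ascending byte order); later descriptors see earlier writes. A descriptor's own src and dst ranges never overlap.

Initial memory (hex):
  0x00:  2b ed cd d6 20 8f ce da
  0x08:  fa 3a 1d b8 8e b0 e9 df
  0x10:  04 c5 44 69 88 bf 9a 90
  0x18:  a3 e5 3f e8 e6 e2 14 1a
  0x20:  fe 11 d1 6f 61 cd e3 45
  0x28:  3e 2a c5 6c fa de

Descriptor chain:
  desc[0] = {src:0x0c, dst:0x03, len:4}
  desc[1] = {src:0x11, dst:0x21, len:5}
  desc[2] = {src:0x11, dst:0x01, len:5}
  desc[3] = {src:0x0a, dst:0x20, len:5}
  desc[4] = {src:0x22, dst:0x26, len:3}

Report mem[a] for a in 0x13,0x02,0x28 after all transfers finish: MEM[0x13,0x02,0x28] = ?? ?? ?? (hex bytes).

MEM[0x13,0x02,0x28] = 69 44 e9

D0: mem[0x03..0x06] <- [8e b0 e9 df]
D1: mem[0x21..0x25] <- [c5 44 69 88 bf]
D2: mem[0x01..0x05] <- [c5 44 69 88 bf]
D3: mem[0x20..0x24] <- [1d b8 8e b0 e9]
D4: mem[0x26..0x28] <- [8e b0 e9]
query mem[0x13]=0x69, mem[0x02]=0x44, mem[0x28]=0xe9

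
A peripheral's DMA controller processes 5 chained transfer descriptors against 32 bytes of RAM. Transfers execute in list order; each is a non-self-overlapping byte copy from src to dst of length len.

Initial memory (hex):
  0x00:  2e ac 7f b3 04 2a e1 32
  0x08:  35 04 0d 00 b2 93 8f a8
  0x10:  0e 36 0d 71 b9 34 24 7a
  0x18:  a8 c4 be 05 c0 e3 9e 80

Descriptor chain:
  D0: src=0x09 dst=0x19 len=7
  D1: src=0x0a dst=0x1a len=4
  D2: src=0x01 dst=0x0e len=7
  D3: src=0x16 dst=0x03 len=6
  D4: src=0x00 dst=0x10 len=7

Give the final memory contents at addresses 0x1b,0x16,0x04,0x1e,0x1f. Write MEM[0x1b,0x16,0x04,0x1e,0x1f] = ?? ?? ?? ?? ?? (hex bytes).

MEM[0x1b,0x16,0x04,0x1e,0x1f] = 00 04 7a 8f a8

  after D0: wrote 7B at 0x19 = 040d00b2938fa8
  after D1: wrote 4B at 0x1a = 0d00b293
  after D2: wrote 7B at 0x0e = ac7fb3042ae132
  after D3: wrote 6B at 0x03 = 247aa8040d00
  after D4: wrote 7B at 0x10 = 2eac7f247aa804
query mem[0x1b]=0x00, mem[0x16]=0x04, mem[0x04]=0x7a, mem[0x1e]=0x8f, mem[0x1f]=0xa8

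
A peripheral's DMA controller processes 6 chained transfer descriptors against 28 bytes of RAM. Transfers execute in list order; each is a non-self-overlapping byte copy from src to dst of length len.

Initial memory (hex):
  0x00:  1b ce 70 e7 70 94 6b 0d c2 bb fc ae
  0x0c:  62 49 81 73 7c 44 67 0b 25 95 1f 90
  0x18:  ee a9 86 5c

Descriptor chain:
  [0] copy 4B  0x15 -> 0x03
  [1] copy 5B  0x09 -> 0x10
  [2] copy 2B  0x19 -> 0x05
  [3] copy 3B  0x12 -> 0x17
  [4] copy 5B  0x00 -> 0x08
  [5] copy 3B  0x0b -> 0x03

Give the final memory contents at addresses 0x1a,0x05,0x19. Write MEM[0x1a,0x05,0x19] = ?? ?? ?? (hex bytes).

MEM[0x1a,0x05,0x19] = 86 49 49

  after D0: wrote 4B at 0x03 = 951f90ee
  after D1: wrote 5B at 0x10 = bbfcae6249
  after D2: wrote 2B at 0x05 = a986
  after D3: wrote 3B at 0x17 = ae6249
  after D4: wrote 5B at 0x08 = 1bce70951f
  after D5: wrote 3B at 0x03 = 951f49
query mem[0x1a]=0x86, mem[0x05]=0x49, mem[0x19]=0x49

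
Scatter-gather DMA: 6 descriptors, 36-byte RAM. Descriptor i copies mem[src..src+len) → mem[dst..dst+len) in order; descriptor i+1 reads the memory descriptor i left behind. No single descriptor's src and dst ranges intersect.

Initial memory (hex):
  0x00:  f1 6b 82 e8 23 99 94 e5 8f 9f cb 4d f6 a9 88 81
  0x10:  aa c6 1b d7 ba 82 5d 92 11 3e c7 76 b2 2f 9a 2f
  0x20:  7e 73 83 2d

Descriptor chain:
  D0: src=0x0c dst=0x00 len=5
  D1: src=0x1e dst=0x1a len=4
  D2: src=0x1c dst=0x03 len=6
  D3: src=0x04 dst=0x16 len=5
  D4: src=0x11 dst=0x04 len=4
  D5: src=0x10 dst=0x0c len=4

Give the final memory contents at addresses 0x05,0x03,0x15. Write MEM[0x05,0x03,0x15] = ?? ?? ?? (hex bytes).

MEM[0x05,0x03,0x15] = 1b 7e 82

D0: mem[0x00..0x04] <- [f6 a9 88 81 aa]
D1: mem[0x1a..0x1d] <- [9a 2f 7e 73]
D2: mem[0x03..0x08] <- [7e 73 9a 2f 7e 73]
D3: mem[0x16..0x1a] <- [73 9a 2f 7e 73]
D4: mem[0x04..0x07] <- [c6 1b d7 ba]
D5: mem[0x0c..0x0f] <- [aa c6 1b d7]
query mem[0x05]=0x1b, mem[0x03]=0x7e, mem[0x15]=0x82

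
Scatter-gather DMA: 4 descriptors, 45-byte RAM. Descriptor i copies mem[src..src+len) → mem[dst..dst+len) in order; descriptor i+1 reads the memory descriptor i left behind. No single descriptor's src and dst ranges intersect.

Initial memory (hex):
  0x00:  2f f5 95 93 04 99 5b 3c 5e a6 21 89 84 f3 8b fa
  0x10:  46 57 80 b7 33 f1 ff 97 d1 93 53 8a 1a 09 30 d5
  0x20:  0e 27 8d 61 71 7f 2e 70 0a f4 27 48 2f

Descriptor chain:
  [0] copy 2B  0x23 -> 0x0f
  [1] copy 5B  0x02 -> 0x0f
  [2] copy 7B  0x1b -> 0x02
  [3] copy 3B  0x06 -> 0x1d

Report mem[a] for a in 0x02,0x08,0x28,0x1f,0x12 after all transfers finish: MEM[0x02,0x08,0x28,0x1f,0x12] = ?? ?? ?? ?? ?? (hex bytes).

MEM[0x02,0x08,0x28,0x1f,0x12] = 8a 27 0a 27 99

#0 dst[0x0f+2] := {0x61,0x71}
#1 dst[0x0f+5] := {0x95,0x93,0x04,0x99,0x5b}
#2 dst[0x02+7] := {0x8a,0x1a,0x09,0x30,0xd5,0x0e,0x27}
#3 dst[0x1d+3] := {0xd5,0x0e,0x27}
query mem[0x02]=0x8a, mem[0x08]=0x27, mem[0x28]=0x0a, mem[0x1f]=0x27, mem[0x12]=0x99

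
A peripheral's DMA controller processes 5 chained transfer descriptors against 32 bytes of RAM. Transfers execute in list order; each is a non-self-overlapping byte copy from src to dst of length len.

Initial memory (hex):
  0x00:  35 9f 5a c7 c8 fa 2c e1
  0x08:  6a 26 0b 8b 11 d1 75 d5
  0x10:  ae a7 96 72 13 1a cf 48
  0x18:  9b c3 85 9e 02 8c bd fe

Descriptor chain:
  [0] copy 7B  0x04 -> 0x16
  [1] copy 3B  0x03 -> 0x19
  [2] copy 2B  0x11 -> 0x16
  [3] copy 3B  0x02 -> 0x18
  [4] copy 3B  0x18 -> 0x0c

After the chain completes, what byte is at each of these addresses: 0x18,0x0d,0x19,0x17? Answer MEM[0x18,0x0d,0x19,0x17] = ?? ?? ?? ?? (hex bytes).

[0] 0x04->0x16 len=7 : c8 fa 2c e1 6a 26 0b
[1] 0x03->0x19 len=3 : c7 c8 fa
[2] 0x11->0x16 len=2 : a7 96
[3] 0x02->0x18 len=3 : 5a c7 c8
[4] 0x18->0x0c len=3 : 5a c7 c8
query mem[0x18]=0x5a, mem[0x0d]=0xc7, mem[0x19]=0xc7, mem[0x17]=0x96

MEM[0x18,0x0d,0x19,0x17] = 5a c7 c7 96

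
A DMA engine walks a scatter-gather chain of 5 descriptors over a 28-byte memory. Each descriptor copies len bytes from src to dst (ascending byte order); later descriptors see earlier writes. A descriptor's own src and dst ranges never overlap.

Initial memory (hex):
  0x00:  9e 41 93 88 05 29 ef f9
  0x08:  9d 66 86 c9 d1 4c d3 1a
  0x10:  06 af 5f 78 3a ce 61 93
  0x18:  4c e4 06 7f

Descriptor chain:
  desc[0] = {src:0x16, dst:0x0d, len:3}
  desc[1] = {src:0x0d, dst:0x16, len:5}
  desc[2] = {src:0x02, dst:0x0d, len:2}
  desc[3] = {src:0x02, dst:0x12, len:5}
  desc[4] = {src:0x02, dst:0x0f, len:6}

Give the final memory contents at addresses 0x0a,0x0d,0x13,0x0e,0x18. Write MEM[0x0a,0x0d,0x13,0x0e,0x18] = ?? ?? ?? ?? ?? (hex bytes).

MEM[0x0a,0x0d,0x13,0x0e,0x18] = 86 93 ef 88 4c

#0 dst[0x0d+3] := {0x61,0x93,0x4c}
#1 dst[0x16+5] := {0x61,0x93,0x4c,0x06,0xaf}
#2 dst[0x0d+2] := {0x93,0x88}
#3 dst[0x12+5] := {0x93,0x88,0x05,0x29,0xef}
#4 dst[0x0f+6] := {0x93,0x88,0x05,0x29,0xef,0xf9}
query mem[0x0a]=0x86, mem[0x0d]=0x93, mem[0x13]=0xef, mem[0x0e]=0x88, mem[0x18]=0x4c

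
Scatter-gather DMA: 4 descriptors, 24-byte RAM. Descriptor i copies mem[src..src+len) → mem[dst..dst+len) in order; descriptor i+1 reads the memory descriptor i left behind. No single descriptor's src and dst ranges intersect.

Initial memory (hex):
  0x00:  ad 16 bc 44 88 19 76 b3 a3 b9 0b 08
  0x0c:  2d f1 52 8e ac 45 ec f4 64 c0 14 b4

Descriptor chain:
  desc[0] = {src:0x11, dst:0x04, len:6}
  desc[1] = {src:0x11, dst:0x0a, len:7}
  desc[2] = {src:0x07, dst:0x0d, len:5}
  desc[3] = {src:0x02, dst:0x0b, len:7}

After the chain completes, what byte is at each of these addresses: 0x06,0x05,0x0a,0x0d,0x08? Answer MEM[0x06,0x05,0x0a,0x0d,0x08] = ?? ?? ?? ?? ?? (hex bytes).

  after D0: wrote 6B at 0x04 = 45ecf464c014
  after D1: wrote 7B at 0x0a = 45ecf464c014b4
  after D2: wrote 5B at 0x0d = 64c01445ec
  after D3: wrote 7B at 0x0b = bc4445ecf464c0
query mem[0x06]=0xf4, mem[0x05]=0xec, mem[0x0a]=0x45, mem[0x0d]=0x45, mem[0x08]=0xc0

MEM[0x06,0x05,0x0a,0x0d,0x08] = f4 ec 45 45 c0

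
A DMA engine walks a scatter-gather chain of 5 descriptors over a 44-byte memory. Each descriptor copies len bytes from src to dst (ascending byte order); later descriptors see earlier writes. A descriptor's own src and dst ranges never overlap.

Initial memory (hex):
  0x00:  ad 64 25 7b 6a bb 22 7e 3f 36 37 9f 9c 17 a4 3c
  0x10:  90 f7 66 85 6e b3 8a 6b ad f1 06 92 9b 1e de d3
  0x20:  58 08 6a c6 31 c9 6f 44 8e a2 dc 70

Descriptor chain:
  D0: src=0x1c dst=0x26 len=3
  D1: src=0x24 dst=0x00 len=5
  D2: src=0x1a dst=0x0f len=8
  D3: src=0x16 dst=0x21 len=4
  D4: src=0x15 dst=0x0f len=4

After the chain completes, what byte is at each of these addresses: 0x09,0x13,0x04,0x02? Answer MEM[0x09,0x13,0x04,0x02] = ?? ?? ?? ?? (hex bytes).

MEM[0x09,0x13,0x04,0x02] = 36 de de 9b

#0 dst[0x26+3] := {0x9b,0x1e,0xde}
#1 dst[0x00+5] := {0x31,0xc9,0x9b,0x1e,0xde}
#2 dst[0x0f+8] := {0x06,0x92,0x9b,0x1e,0xde,0xd3,0x58,0x08}
#3 dst[0x21+4] := {0x08,0x6b,0xad,0xf1}
#4 dst[0x0f+4] := {0x58,0x08,0x6b,0xad}
query mem[0x09]=0x36, mem[0x13]=0xde, mem[0x04]=0xde, mem[0x02]=0x9b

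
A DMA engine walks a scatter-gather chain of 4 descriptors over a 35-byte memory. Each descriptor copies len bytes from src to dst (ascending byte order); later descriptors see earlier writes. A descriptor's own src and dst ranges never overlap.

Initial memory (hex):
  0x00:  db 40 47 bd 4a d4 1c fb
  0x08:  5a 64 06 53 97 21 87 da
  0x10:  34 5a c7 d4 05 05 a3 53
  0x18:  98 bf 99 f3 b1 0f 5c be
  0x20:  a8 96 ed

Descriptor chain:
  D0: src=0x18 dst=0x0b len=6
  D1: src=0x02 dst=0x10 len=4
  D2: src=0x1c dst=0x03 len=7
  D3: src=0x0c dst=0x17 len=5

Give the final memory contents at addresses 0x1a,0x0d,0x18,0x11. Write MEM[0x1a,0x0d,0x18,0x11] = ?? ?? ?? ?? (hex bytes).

MEM[0x1a,0x0d,0x18,0x11] = b1 99 99 bd

[0] 0x18->0x0b len=6 : 98 bf 99 f3 b1 0f
[1] 0x02->0x10 len=4 : 47 bd 4a d4
[2] 0x1c->0x03 len=7 : b1 0f 5c be a8 96 ed
[3] 0x0c->0x17 len=5 : bf 99 f3 b1 47
query mem[0x1a]=0xb1, mem[0x0d]=0x99, mem[0x18]=0x99, mem[0x11]=0xbd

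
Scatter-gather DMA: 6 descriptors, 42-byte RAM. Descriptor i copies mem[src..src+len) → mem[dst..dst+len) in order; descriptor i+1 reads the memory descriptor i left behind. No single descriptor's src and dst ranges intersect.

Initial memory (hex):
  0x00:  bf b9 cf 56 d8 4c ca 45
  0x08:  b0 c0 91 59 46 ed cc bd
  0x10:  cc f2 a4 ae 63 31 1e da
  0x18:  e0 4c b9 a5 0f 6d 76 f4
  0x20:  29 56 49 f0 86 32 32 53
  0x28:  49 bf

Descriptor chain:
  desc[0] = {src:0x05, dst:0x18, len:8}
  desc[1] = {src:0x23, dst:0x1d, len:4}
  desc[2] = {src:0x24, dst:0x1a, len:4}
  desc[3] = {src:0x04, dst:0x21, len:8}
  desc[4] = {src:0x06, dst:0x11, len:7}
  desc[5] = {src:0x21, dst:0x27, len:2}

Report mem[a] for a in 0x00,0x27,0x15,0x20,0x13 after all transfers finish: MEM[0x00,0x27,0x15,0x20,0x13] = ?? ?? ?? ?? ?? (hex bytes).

[0] 0x05->0x18 len=8 : 4c ca 45 b0 c0 91 59 46
[1] 0x23->0x1d len=4 : f0 86 32 32
[2] 0x24->0x1a len=4 : 86 32 32 53
[3] 0x04->0x21 len=8 : d8 4c ca 45 b0 c0 91 59
[4] 0x06->0x11 len=7 : ca 45 b0 c0 91 59 46
[5] 0x21->0x27 len=2 : d8 4c
query mem[0x00]=0xbf, mem[0x27]=0xd8, mem[0x15]=0x91, mem[0x20]=0x32, mem[0x13]=0xb0

MEM[0x00,0x27,0x15,0x20,0x13] = bf d8 91 32 b0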